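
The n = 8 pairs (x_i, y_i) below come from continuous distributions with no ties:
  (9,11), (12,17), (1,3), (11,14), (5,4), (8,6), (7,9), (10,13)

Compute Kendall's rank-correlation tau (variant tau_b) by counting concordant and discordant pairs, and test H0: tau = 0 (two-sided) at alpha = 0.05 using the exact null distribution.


Step 1: Enumerate the 28 unordered pairs (i,j) with i<j and classify each by sign(x_j-x_i) * sign(y_j-y_i).
  (1,2):dx=+3,dy=+6->C; (1,3):dx=-8,dy=-8->C; (1,4):dx=+2,dy=+3->C; (1,5):dx=-4,dy=-7->C
  (1,6):dx=-1,dy=-5->C; (1,7):dx=-2,dy=-2->C; (1,8):dx=+1,dy=+2->C; (2,3):dx=-11,dy=-14->C
  (2,4):dx=-1,dy=-3->C; (2,5):dx=-7,dy=-13->C; (2,6):dx=-4,dy=-11->C; (2,7):dx=-5,dy=-8->C
  (2,8):dx=-2,dy=-4->C; (3,4):dx=+10,dy=+11->C; (3,5):dx=+4,dy=+1->C; (3,6):dx=+7,dy=+3->C
  (3,7):dx=+6,dy=+6->C; (3,8):dx=+9,dy=+10->C; (4,5):dx=-6,dy=-10->C; (4,6):dx=-3,dy=-8->C
  (4,7):dx=-4,dy=-5->C; (4,8):dx=-1,dy=-1->C; (5,6):dx=+3,dy=+2->C; (5,7):dx=+2,dy=+5->C
  (5,8):dx=+5,dy=+9->C; (6,7):dx=-1,dy=+3->D; (6,8):dx=+2,dy=+7->C; (7,8):dx=+3,dy=+4->C
Step 2: C = 27, D = 1, total pairs = 28.
Step 3: tau = (C - D)/(n(n-1)/2) = (27 - 1)/28 = 0.928571.
Step 4: Exact two-sided p-value (enumerate n! = 40320 permutations of y under H0): p = 0.000397.
Step 5: alpha = 0.05. reject H0.

tau_b = 0.9286 (C=27, D=1), p = 0.000397, reject H0.


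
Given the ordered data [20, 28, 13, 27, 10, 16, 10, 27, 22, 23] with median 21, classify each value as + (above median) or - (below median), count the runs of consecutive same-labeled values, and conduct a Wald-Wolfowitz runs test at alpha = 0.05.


Step 1: Compute median = 21; label A = above, B = below.
Labels in order: BABABBBAAA  (n_A = 5, n_B = 5)
Step 2: Count runs R = 6.
Step 3: Under H0 (random ordering), E[R] = 2*n_A*n_B/(n_A+n_B) + 1 = 2*5*5/10 + 1 = 6.0000.
        Var[R] = 2*n_A*n_B*(2*n_A*n_B - n_A - n_B) / ((n_A+n_B)^2 * (n_A+n_B-1)) = 2000/900 = 2.2222.
        SD[R] = 1.4907.
Step 4: R = E[R], so z = 0 with no continuity correction.
Step 5: Two-sided p-value via normal approximation = 2*(1 - Phi(|z|)) = 1.000000.
Step 6: alpha = 0.05. fail to reject H0.

R = 6, z = 0.0000, p = 1.000000, fail to reject H0.


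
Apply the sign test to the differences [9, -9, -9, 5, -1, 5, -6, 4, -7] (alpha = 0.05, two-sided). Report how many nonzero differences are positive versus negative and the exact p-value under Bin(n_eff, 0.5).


Step 1: Discard zero differences. Original n = 9; n_eff = number of nonzero differences = 9.
Nonzero differences (with sign): +9, -9, -9, +5, -1, +5, -6, +4, -7
Step 2: Count signs: positive = 4, negative = 5.
Step 3: Under H0: P(positive) = 0.5, so the number of positives S ~ Bin(9, 0.5).
Step 4: Two-sided exact p-value = sum of Bin(9,0.5) probabilities at or below the observed probability = 1.000000.
Step 5: alpha = 0.05. fail to reject H0.

n_eff = 9, pos = 4, neg = 5, p = 1.000000, fail to reject H0.


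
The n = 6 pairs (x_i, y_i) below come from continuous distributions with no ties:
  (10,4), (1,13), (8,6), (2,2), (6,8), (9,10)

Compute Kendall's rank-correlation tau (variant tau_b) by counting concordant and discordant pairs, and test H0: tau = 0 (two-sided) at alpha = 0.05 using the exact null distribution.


Step 1: Enumerate the 15 unordered pairs (i,j) with i<j and classify each by sign(x_j-x_i) * sign(y_j-y_i).
  (1,2):dx=-9,dy=+9->D; (1,3):dx=-2,dy=+2->D; (1,4):dx=-8,dy=-2->C; (1,5):dx=-4,dy=+4->D
  (1,6):dx=-1,dy=+6->D; (2,3):dx=+7,dy=-7->D; (2,4):dx=+1,dy=-11->D; (2,5):dx=+5,dy=-5->D
  (2,6):dx=+8,dy=-3->D; (3,4):dx=-6,dy=-4->C; (3,5):dx=-2,dy=+2->D; (3,6):dx=+1,dy=+4->C
  (4,5):dx=+4,dy=+6->C; (4,6):dx=+7,dy=+8->C; (5,6):dx=+3,dy=+2->C
Step 2: C = 6, D = 9, total pairs = 15.
Step 3: tau = (C - D)/(n(n-1)/2) = (6 - 9)/15 = -0.200000.
Step 4: Exact two-sided p-value (enumerate n! = 720 permutations of y under H0): p = 0.719444.
Step 5: alpha = 0.05. fail to reject H0.

tau_b = -0.2000 (C=6, D=9), p = 0.719444, fail to reject H0.


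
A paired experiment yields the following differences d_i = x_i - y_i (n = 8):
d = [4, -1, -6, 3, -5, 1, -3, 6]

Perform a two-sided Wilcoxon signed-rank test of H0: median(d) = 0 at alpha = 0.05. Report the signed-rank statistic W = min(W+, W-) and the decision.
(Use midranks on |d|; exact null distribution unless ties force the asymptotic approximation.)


Step 1: Drop any zero differences (none here) and take |d_i|.
|d| = [4, 1, 6, 3, 5, 1, 3, 6]
Step 2: Midrank |d_i| (ties get averaged ranks).
ranks: |4|->5, |1|->1.5, |6|->7.5, |3|->3.5, |5|->6, |1|->1.5, |3|->3.5, |6|->7.5
Step 3: Attach original signs; sum ranks with positive sign and with negative sign.
W+ = 5 + 3.5 + 1.5 + 7.5 = 17.5
W- = 1.5 + 7.5 + 6 + 3.5 = 18.5
(Check: W+ + W- = 36 should equal n(n+1)/2 = 36.)
Step 4: Test statistic W = min(W+, W-) = 17.5.
Step 5: Ties in |d|, so use the tie-corrected normal approximation.
        E[W] = n(n+1)/4 = 8*9/4 = 18.
        Tie groups: |d|=1 (t=2), |d|=3 (t=2), |d|=6 (t=2); sum(t^3 - t) = 18.
        Var[W] = n(n+1)(2n+1)/24 - sum(t^3-t)/48 = 1224/24 - 18/48 = 50.625.
        z = (W - E[W]) / sqrt(Var[W]) = (17.5 - 18) / 7.1151 = -0.0703.
        Two-sided p = 2*Phi(z) = 0.943977.
Step 6: alpha = 0.05. fail to reject H0.

W+ = 17.5, W- = 18.5, W = min = 17.5, p = 0.943977, fail to reject H0.


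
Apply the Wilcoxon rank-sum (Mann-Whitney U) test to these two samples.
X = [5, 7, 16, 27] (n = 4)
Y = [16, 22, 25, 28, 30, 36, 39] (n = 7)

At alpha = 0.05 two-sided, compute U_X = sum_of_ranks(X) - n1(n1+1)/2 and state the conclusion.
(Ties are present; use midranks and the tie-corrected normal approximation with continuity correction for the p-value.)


Step 1: Combine and sort all 11 observations; assign midranks.
sorted (value, group): (5,X), (7,X), (16,X), (16,Y), (22,Y), (25,Y), (27,X), (28,Y), (30,Y), (36,Y), (39,Y)
ranks: 5->1, 7->2, 16->3.5, 16->3.5, 22->5, 25->6, 27->7, 28->8, 30->9, 36->10, 39->11
Step 2: Rank sum for X: R1 = 1 + 2 + 3.5 + 7 = 13.5.
Step 3: U_X = R1 - n1(n1+1)/2 = 13.5 - 4*5/2 = 13.5 - 10 = 3.5.
       U_Y = n1*n2 - U_X = 28 - 3.5 = 24.5.
Step 4: Ties are present, so use the tie-corrected normal approximation (with continuity correction) for the p-value.
Step 5: p-value = 0.058207; compare to alpha = 0.05. fail to reject H0.

U_X = 3.5, p = 0.058207, fail to reject H0 at alpha = 0.05.


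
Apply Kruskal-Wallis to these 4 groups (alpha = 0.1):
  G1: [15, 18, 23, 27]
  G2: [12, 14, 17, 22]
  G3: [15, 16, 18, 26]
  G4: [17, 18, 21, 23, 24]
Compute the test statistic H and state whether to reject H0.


Step 1: Combine all N = 17 observations and assign midranks.
sorted (value, group, rank): (12,G2,1), (14,G2,2), (15,G1,3.5), (15,G3,3.5), (16,G3,5), (17,G2,6.5), (17,G4,6.5), (18,G1,9), (18,G3,9), (18,G4,9), (21,G4,11), (22,G2,12), (23,G1,13.5), (23,G4,13.5), (24,G4,15), (26,G3,16), (27,G1,17)
Step 2: Sum ranks within each group.
R_1 = 43 (n_1 = 4)
R_2 = 21.5 (n_2 = 4)
R_3 = 33.5 (n_3 = 4)
R_4 = 55 (n_4 = 5)
Step 3: H = 12/(N(N+1)) * sum(R_i^2/n_i) - 3(N+1)
     = 12/(17*18) * (43^2/4 + 21.5^2/4 + 33.5^2/4 + 55^2/5) - 3*18
     = 0.039216 * 1463.38 - 54
     = 3.387255.
Step 4: Ties present; correction factor C = 1 - 42/(17^3 - 17) = 0.991422. Corrected H = 3.387255 / 0.991422 = 3.416564.
Step 5: Under H0, H ~ chi^2(3); p-value = 0.331746.
Step 6: alpha = 0.1. fail to reject H0.

H = 3.4166, df = 3, p = 0.331746, fail to reject H0.


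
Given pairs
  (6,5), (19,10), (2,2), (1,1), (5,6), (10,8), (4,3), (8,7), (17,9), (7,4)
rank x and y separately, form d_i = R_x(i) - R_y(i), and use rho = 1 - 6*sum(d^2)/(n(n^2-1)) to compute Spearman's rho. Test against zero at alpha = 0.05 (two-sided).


Step 1: Rank x and y separately (midranks; no ties here).
rank(x): 6->5, 19->10, 2->2, 1->1, 5->4, 10->8, 4->3, 8->7, 17->9, 7->6
rank(y): 5->5, 10->10, 2->2, 1->1, 6->6, 8->8, 3->3, 7->7, 9->9, 4->4
Step 2: d_i = R_x(i) - R_y(i); compute d_i^2.
  (5-5)^2=0, (10-10)^2=0, (2-2)^2=0, (1-1)^2=0, (4-6)^2=4, (8-8)^2=0, (3-3)^2=0, (7-7)^2=0, (9-9)^2=0, (6-4)^2=4
sum(d^2) = 8.
Step 3: rho = 1 - 6*8 / (10*(10^2 - 1)) = 1 - 48/990 = 0.951515.
Step 4: Under H0, t = rho * sqrt((n-2)/(1-rho^2)) = 8.7493 ~ t(8).
Step 5: Two-sided p-value from the t-distribution with 8 df = 0.000023.
Step 6: alpha = 0.05. reject H0.

rho = 0.9515, p = 0.000023, reject H0 at alpha = 0.05.


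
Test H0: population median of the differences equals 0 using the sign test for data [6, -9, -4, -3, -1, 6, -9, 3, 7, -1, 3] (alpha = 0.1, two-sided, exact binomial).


Step 1: Discard zero differences. Original n = 11; n_eff = number of nonzero differences = 11.
Nonzero differences (with sign): +6, -9, -4, -3, -1, +6, -9, +3, +7, -1, +3
Step 2: Count signs: positive = 5, negative = 6.
Step 3: Under H0: P(positive) = 0.5, so the number of positives S ~ Bin(11, 0.5).
Step 4: Two-sided exact p-value = sum of Bin(11,0.5) probabilities at or below the observed probability = 1.000000.
Step 5: alpha = 0.1. fail to reject H0.

n_eff = 11, pos = 5, neg = 6, p = 1.000000, fail to reject H0.


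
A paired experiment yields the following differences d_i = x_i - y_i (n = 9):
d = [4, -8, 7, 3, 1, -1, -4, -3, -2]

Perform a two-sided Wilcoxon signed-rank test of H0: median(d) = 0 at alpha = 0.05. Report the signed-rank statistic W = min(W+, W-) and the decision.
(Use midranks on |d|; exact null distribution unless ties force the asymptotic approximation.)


Step 1: Drop any zero differences (none here) and take |d_i|.
|d| = [4, 8, 7, 3, 1, 1, 4, 3, 2]
Step 2: Midrank |d_i| (ties get averaged ranks).
ranks: |4|->6.5, |8|->9, |7|->8, |3|->4.5, |1|->1.5, |1|->1.5, |4|->6.5, |3|->4.5, |2|->3
Step 3: Attach original signs; sum ranks with positive sign and with negative sign.
W+ = 6.5 + 8 + 4.5 + 1.5 = 20.5
W- = 9 + 1.5 + 6.5 + 4.5 + 3 = 24.5
(Check: W+ + W- = 45 should equal n(n+1)/2 = 45.)
Step 4: Test statistic W = min(W+, W-) = 20.5.
Step 5: Ties in |d|, so use the tie-corrected normal approximation.
        E[W] = n(n+1)/4 = 9*10/4 = 22.5.
        Tie groups: |d|=1 (t=2), |d|=3 (t=2), |d|=4 (t=2); sum(t^3 - t) = 18.
        Var[W] = n(n+1)(2n+1)/24 - sum(t^3-t)/48 = 1710/24 - 18/48 = 70.875.
        z = (W - E[W]) / sqrt(Var[W]) = (20.5 - 22.5) / 8.4187 = -0.2376.
        Two-sided p = 2*Phi(z) = 0.812218.
Step 6: alpha = 0.05. fail to reject H0.

W+ = 20.5, W- = 24.5, W = min = 20.5, p = 0.812218, fail to reject H0.


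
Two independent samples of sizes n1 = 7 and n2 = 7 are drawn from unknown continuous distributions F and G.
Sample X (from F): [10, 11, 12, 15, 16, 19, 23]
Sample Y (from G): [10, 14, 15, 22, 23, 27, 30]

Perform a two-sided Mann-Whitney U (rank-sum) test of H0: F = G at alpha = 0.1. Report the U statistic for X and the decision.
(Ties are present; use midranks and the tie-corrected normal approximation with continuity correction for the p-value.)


Step 1: Combine and sort all 14 observations; assign midranks.
sorted (value, group): (10,X), (10,Y), (11,X), (12,X), (14,Y), (15,X), (15,Y), (16,X), (19,X), (22,Y), (23,X), (23,Y), (27,Y), (30,Y)
ranks: 10->1.5, 10->1.5, 11->3, 12->4, 14->5, 15->6.5, 15->6.5, 16->8, 19->9, 22->10, 23->11.5, 23->11.5, 27->13, 30->14
Step 2: Rank sum for X: R1 = 1.5 + 3 + 4 + 6.5 + 8 + 9 + 11.5 = 43.5.
Step 3: U_X = R1 - n1(n1+1)/2 = 43.5 - 7*8/2 = 43.5 - 28 = 15.5.
       U_Y = n1*n2 - U_X = 49 - 15.5 = 33.5.
Step 4: Ties are present, so use the tie-corrected normal approximation (with continuity correction) for the p-value.
Step 5: p-value = 0.275850; compare to alpha = 0.1. fail to reject H0.

U_X = 15.5, p = 0.275850, fail to reject H0 at alpha = 0.1.


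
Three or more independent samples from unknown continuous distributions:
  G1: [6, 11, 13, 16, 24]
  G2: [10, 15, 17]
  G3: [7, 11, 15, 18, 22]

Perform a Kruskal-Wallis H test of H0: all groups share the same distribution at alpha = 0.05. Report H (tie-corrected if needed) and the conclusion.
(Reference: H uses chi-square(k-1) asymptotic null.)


Step 1: Combine all N = 13 observations and assign midranks.
sorted (value, group, rank): (6,G1,1), (7,G3,2), (10,G2,3), (11,G1,4.5), (11,G3,4.5), (13,G1,6), (15,G2,7.5), (15,G3,7.5), (16,G1,9), (17,G2,10), (18,G3,11), (22,G3,12), (24,G1,13)
Step 2: Sum ranks within each group.
R_1 = 33.5 (n_1 = 5)
R_2 = 20.5 (n_2 = 3)
R_3 = 37 (n_3 = 5)
Step 3: H = 12/(N(N+1)) * sum(R_i^2/n_i) - 3(N+1)
     = 12/(13*14) * (33.5^2/5 + 20.5^2/3 + 37^2/5) - 3*14
     = 0.065934 * 638.333 - 42
     = 0.087912.
Step 4: Ties present; correction factor C = 1 - 12/(13^3 - 13) = 0.994505. Corrected H = 0.087912 / 0.994505 = 0.088398.
Step 5: Under H0, H ~ chi^2(2); p-value = 0.956764.
Step 6: alpha = 0.05. fail to reject H0.

H = 0.0884, df = 2, p = 0.956764, fail to reject H0.


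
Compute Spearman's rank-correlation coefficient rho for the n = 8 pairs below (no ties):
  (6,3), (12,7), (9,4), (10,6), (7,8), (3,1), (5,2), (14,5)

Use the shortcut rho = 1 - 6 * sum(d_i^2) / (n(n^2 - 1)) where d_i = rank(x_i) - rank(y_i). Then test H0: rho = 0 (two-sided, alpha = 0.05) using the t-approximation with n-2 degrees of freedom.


Step 1: Rank x and y separately (midranks; no ties here).
rank(x): 6->3, 12->7, 9->5, 10->6, 7->4, 3->1, 5->2, 14->8
rank(y): 3->3, 7->7, 4->4, 6->6, 8->8, 1->1, 2->2, 5->5
Step 2: d_i = R_x(i) - R_y(i); compute d_i^2.
  (3-3)^2=0, (7-7)^2=0, (5-4)^2=1, (6-6)^2=0, (4-8)^2=16, (1-1)^2=0, (2-2)^2=0, (8-5)^2=9
sum(d^2) = 26.
Step 3: rho = 1 - 6*26 / (8*(8^2 - 1)) = 1 - 156/504 = 0.690476.
Step 4: Under H0, t = rho * sqrt((n-2)/(1-rho^2)) = 2.3382 ~ t(6).
Step 5: Two-sided p-value from the t-distribution with 6 df = 0.057990.
Step 6: alpha = 0.05. fail to reject H0.

rho = 0.6905, p = 0.057990, fail to reject H0 at alpha = 0.05.


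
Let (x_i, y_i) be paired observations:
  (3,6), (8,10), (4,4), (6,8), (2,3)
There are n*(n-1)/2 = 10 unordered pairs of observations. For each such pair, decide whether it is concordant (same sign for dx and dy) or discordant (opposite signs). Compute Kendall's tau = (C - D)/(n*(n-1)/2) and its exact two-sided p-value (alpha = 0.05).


Step 1: Enumerate the 10 unordered pairs (i,j) with i<j and classify each by sign(x_j-x_i) * sign(y_j-y_i).
  (1,2):dx=+5,dy=+4->C; (1,3):dx=+1,dy=-2->D; (1,4):dx=+3,dy=+2->C; (1,5):dx=-1,dy=-3->C
  (2,3):dx=-4,dy=-6->C; (2,4):dx=-2,dy=-2->C; (2,5):dx=-6,dy=-7->C; (3,4):dx=+2,dy=+4->C
  (3,5):dx=-2,dy=-1->C; (4,5):dx=-4,dy=-5->C
Step 2: C = 9, D = 1, total pairs = 10.
Step 3: tau = (C - D)/(n(n-1)/2) = (9 - 1)/10 = 0.800000.
Step 4: Exact two-sided p-value (enumerate n! = 120 permutations of y under H0): p = 0.083333.
Step 5: alpha = 0.05. fail to reject H0.

tau_b = 0.8000 (C=9, D=1), p = 0.083333, fail to reject H0.


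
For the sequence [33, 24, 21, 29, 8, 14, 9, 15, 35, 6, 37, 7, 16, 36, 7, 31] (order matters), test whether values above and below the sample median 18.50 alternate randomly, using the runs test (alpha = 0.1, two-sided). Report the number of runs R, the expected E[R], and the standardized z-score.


Step 1: Compute median = 18.50; label A = above, B = below.
Labels in order: AAAABBBBABABBABA  (n_A = 8, n_B = 8)
Step 2: Count runs R = 9.
Step 3: Under H0 (random ordering), E[R] = 2*n_A*n_B/(n_A+n_B) + 1 = 2*8*8/16 + 1 = 9.0000.
        Var[R] = 2*n_A*n_B*(2*n_A*n_B - n_A - n_B) / ((n_A+n_B)^2 * (n_A+n_B-1)) = 14336/3840 = 3.7333.
        SD[R] = 1.9322.
Step 4: R = E[R], so z = 0 with no continuity correction.
Step 5: Two-sided p-value via normal approximation = 2*(1 - Phi(|z|)) = 1.000000.
Step 6: alpha = 0.1. fail to reject H0.

R = 9, z = 0.0000, p = 1.000000, fail to reject H0.


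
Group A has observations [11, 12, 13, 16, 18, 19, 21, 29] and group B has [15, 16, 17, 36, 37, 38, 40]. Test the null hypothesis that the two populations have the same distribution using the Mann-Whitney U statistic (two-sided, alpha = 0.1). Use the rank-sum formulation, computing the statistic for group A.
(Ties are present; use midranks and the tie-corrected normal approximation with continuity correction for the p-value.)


Step 1: Combine and sort all 15 observations; assign midranks.
sorted (value, group): (11,X), (12,X), (13,X), (15,Y), (16,X), (16,Y), (17,Y), (18,X), (19,X), (21,X), (29,X), (36,Y), (37,Y), (38,Y), (40,Y)
ranks: 11->1, 12->2, 13->3, 15->4, 16->5.5, 16->5.5, 17->7, 18->8, 19->9, 21->10, 29->11, 36->12, 37->13, 38->14, 40->15
Step 2: Rank sum for X: R1 = 1 + 2 + 3 + 5.5 + 8 + 9 + 10 + 11 = 49.5.
Step 3: U_X = R1 - n1(n1+1)/2 = 49.5 - 8*9/2 = 49.5 - 36 = 13.5.
       U_Y = n1*n2 - U_X = 56 - 13.5 = 42.5.
Step 4: Ties are present, so use the tie-corrected normal approximation (with continuity correction) for the p-value.
Step 5: p-value = 0.104882; compare to alpha = 0.1. fail to reject H0.

U_X = 13.5, p = 0.104882, fail to reject H0 at alpha = 0.1.


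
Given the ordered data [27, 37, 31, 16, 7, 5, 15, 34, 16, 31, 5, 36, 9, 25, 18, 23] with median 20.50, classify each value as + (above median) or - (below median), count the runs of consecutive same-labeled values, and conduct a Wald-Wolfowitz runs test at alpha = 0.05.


Step 1: Compute median = 20.50; label A = above, B = below.
Labels in order: AAABBBBABABABABA  (n_A = 8, n_B = 8)
Step 2: Count runs R = 11.
Step 3: Under H0 (random ordering), E[R] = 2*n_A*n_B/(n_A+n_B) + 1 = 2*8*8/16 + 1 = 9.0000.
        Var[R] = 2*n_A*n_B*(2*n_A*n_B - n_A - n_B) / ((n_A+n_B)^2 * (n_A+n_B-1)) = 14336/3840 = 3.7333.
        SD[R] = 1.9322.
Step 4: Continuity-corrected z = (R - 0.5 - E[R]) / SD[R] = (11 - 0.5 - 9.0000) / 1.9322 = 0.7763.
Step 5: Two-sided p-value via normal approximation = 2*(1 - Phi(|z|)) = 0.437558.
Step 6: alpha = 0.05. fail to reject H0.

R = 11, z = 0.7763, p = 0.437558, fail to reject H0.


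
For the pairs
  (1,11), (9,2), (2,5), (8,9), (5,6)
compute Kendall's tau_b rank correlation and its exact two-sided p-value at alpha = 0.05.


Step 1: Enumerate the 10 unordered pairs (i,j) with i<j and classify each by sign(x_j-x_i) * sign(y_j-y_i).
  (1,2):dx=+8,dy=-9->D; (1,3):dx=+1,dy=-6->D; (1,4):dx=+7,dy=-2->D; (1,5):dx=+4,dy=-5->D
  (2,3):dx=-7,dy=+3->D; (2,4):dx=-1,dy=+7->D; (2,5):dx=-4,dy=+4->D; (3,4):dx=+6,dy=+4->C
  (3,5):dx=+3,dy=+1->C; (4,5):dx=-3,dy=-3->C
Step 2: C = 3, D = 7, total pairs = 10.
Step 3: tau = (C - D)/(n(n-1)/2) = (3 - 7)/10 = -0.400000.
Step 4: Exact two-sided p-value (enumerate n! = 120 permutations of y under H0): p = 0.483333.
Step 5: alpha = 0.05. fail to reject H0.

tau_b = -0.4000 (C=3, D=7), p = 0.483333, fail to reject H0.


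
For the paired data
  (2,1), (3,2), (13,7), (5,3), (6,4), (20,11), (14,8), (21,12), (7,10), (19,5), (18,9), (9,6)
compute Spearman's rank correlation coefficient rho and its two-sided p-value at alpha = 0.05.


Step 1: Rank x and y separately (midranks; no ties here).
rank(x): 2->1, 3->2, 13->7, 5->3, 6->4, 20->11, 14->8, 21->12, 7->5, 19->10, 18->9, 9->6
rank(y): 1->1, 2->2, 7->7, 3->3, 4->4, 11->11, 8->8, 12->12, 10->10, 5->5, 9->9, 6->6
Step 2: d_i = R_x(i) - R_y(i); compute d_i^2.
  (1-1)^2=0, (2-2)^2=0, (7-7)^2=0, (3-3)^2=0, (4-4)^2=0, (11-11)^2=0, (8-8)^2=0, (12-12)^2=0, (5-10)^2=25, (10-5)^2=25, (9-9)^2=0, (6-6)^2=0
sum(d^2) = 50.
Step 3: rho = 1 - 6*50 / (12*(12^2 - 1)) = 1 - 300/1716 = 0.825175.
Step 4: Under H0, t = rho * sqrt((n-2)/(1-rho^2)) = 4.6195 ~ t(10).
Step 5: Two-sided p-value from the t-distribution with 10 df = 0.000951.
Step 6: alpha = 0.05. reject H0.

rho = 0.8252, p = 0.000951, reject H0 at alpha = 0.05.


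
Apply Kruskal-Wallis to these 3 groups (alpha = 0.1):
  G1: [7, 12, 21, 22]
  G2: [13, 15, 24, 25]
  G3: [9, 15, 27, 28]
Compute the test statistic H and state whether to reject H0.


Step 1: Combine all N = 12 observations and assign midranks.
sorted (value, group, rank): (7,G1,1), (9,G3,2), (12,G1,3), (13,G2,4), (15,G2,5.5), (15,G3,5.5), (21,G1,7), (22,G1,8), (24,G2,9), (25,G2,10), (27,G3,11), (28,G3,12)
Step 2: Sum ranks within each group.
R_1 = 19 (n_1 = 4)
R_2 = 28.5 (n_2 = 4)
R_3 = 30.5 (n_3 = 4)
Step 3: H = 12/(N(N+1)) * sum(R_i^2/n_i) - 3(N+1)
     = 12/(12*13) * (19^2/4 + 28.5^2/4 + 30.5^2/4) - 3*13
     = 0.076923 * 525.875 - 39
     = 1.451923.
Step 4: Ties present; correction factor C = 1 - 6/(12^3 - 12) = 0.996503. Corrected H = 1.451923 / 0.996503 = 1.457018.
Step 5: Under H0, H ~ chi^2(2); p-value = 0.482628.
Step 6: alpha = 0.1. fail to reject H0.

H = 1.4570, df = 2, p = 0.482628, fail to reject H0.


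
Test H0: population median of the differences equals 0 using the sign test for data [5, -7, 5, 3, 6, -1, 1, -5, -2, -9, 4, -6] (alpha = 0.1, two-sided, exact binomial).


Step 1: Discard zero differences. Original n = 12; n_eff = number of nonzero differences = 12.
Nonzero differences (with sign): +5, -7, +5, +3, +6, -1, +1, -5, -2, -9, +4, -6
Step 2: Count signs: positive = 6, negative = 6.
Step 3: Under H0: P(positive) = 0.5, so the number of positives S ~ Bin(12, 0.5).
Step 4: Two-sided exact p-value = sum of Bin(12,0.5) probabilities at or below the observed probability = 1.000000.
Step 5: alpha = 0.1. fail to reject H0.

n_eff = 12, pos = 6, neg = 6, p = 1.000000, fail to reject H0.


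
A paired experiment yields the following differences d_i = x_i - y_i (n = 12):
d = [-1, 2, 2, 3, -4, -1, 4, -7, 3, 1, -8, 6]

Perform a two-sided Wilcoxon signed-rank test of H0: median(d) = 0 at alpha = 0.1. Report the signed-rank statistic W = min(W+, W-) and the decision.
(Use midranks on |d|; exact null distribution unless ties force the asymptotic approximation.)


Step 1: Drop any zero differences (none here) and take |d_i|.
|d| = [1, 2, 2, 3, 4, 1, 4, 7, 3, 1, 8, 6]
Step 2: Midrank |d_i| (ties get averaged ranks).
ranks: |1|->2, |2|->4.5, |2|->4.5, |3|->6.5, |4|->8.5, |1|->2, |4|->8.5, |7|->11, |3|->6.5, |1|->2, |8|->12, |6|->10
Step 3: Attach original signs; sum ranks with positive sign and with negative sign.
W+ = 4.5 + 4.5 + 6.5 + 8.5 + 6.5 + 2 + 10 = 42.5
W- = 2 + 8.5 + 2 + 11 + 12 = 35.5
(Check: W+ + W- = 78 should equal n(n+1)/2 = 78.)
Step 4: Test statistic W = min(W+, W-) = 35.5.
Step 5: Ties in |d|, so use the tie-corrected normal approximation.
        E[W] = n(n+1)/4 = 12*13/4 = 39.
        Tie groups: |d|=1 (t=3), |d|=2 (t=2), |d|=3 (t=2), |d|=4 (t=2); sum(t^3 - t) = 42.
        Var[W] = n(n+1)(2n+1)/24 - sum(t^3-t)/48 = 3900/24 - 42/48 = 161.625.
        z = (W - E[W]) / sqrt(Var[W]) = (35.5 - 39) / 12.7132 = -0.2753.
        Two-sided p = 2*Phi(z) = 0.783082.
Step 6: alpha = 0.1. fail to reject H0.

W+ = 42.5, W- = 35.5, W = min = 35.5, p = 0.783082, fail to reject H0.


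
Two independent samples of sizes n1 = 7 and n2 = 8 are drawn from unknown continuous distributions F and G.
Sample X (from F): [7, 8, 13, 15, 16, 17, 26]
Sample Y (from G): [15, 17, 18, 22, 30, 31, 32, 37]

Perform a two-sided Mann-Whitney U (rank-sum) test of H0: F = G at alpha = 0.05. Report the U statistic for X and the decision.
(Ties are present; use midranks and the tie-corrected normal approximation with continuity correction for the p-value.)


Step 1: Combine and sort all 15 observations; assign midranks.
sorted (value, group): (7,X), (8,X), (13,X), (15,X), (15,Y), (16,X), (17,X), (17,Y), (18,Y), (22,Y), (26,X), (30,Y), (31,Y), (32,Y), (37,Y)
ranks: 7->1, 8->2, 13->3, 15->4.5, 15->4.5, 16->6, 17->7.5, 17->7.5, 18->9, 22->10, 26->11, 30->12, 31->13, 32->14, 37->15
Step 2: Rank sum for X: R1 = 1 + 2 + 3 + 4.5 + 6 + 7.5 + 11 = 35.
Step 3: U_X = R1 - n1(n1+1)/2 = 35 - 7*8/2 = 35 - 28 = 7.
       U_Y = n1*n2 - U_X = 56 - 7 = 49.
Step 4: Ties are present, so use the tie-corrected normal approximation (with continuity correction) for the p-value.
Step 5: p-value = 0.017470; compare to alpha = 0.05. reject H0.

U_X = 7, p = 0.017470, reject H0 at alpha = 0.05.


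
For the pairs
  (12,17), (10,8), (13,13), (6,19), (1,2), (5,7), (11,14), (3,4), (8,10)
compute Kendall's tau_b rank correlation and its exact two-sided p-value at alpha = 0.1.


Step 1: Enumerate the 36 unordered pairs (i,j) with i<j and classify each by sign(x_j-x_i) * sign(y_j-y_i).
  (1,2):dx=-2,dy=-9->C; (1,3):dx=+1,dy=-4->D; (1,4):dx=-6,dy=+2->D; (1,5):dx=-11,dy=-15->C
  (1,6):dx=-7,dy=-10->C; (1,7):dx=-1,dy=-3->C; (1,8):dx=-9,dy=-13->C; (1,9):dx=-4,dy=-7->C
  (2,3):dx=+3,dy=+5->C; (2,4):dx=-4,dy=+11->D; (2,5):dx=-9,dy=-6->C; (2,6):dx=-5,dy=-1->C
  (2,7):dx=+1,dy=+6->C; (2,8):dx=-7,dy=-4->C; (2,9):dx=-2,dy=+2->D; (3,4):dx=-7,dy=+6->D
  (3,5):dx=-12,dy=-11->C; (3,6):dx=-8,dy=-6->C; (3,7):dx=-2,dy=+1->D; (3,8):dx=-10,dy=-9->C
  (3,9):dx=-5,dy=-3->C; (4,5):dx=-5,dy=-17->C; (4,6):dx=-1,dy=-12->C; (4,7):dx=+5,dy=-5->D
  (4,8):dx=-3,dy=-15->C; (4,9):dx=+2,dy=-9->D; (5,6):dx=+4,dy=+5->C; (5,7):dx=+10,dy=+12->C
  (5,8):dx=+2,dy=+2->C; (5,9):dx=+7,dy=+8->C; (6,7):dx=+6,dy=+7->C; (6,8):dx=-2,dy=-3->C
  (6,9):dx=+3,dy=+3->C; (7,8):dx=-8,dy=-10->C; (7,9):dx=-3,dy=-4->C; (8,9):dx=+5,dy=+6->C
Step 2: C = 28, D = 8, total pairs = 36.
Step 3: tau = (C - D)/(n(n-1)/2) = (28 - 8)/36 = 0.555556.
Step 4: Exact two-sided p-value (enumerate n! = 362880 permutations of y under H0): p = 0.044615.
Step 5: alpha = 0.1. reject H0.

tau_b = 0.5556 (C=28, D=8), p = 0.044615, reject H0.


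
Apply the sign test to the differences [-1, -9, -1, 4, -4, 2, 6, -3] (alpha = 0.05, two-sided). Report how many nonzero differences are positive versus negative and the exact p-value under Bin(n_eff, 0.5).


Step 1: Discard zero differences. Original n = 8; n_eff = number of nonzero differences = 8.
Nonzero differences (with sign): -1, -9, -1, +4, -4, +2, +6, -3
Step 2: Count signs: positive = 3, negative = 5.
Step 3: Under H0: P(positive) = 0.5, so the number of positives S ~ Bin(8, 0.5).
Step 4: Two-sided exact p-value = sum of Bin(8,0.5) probabilities at or below the observed probability = 0.726562.
Step 5: alpha = 0.05. fail to reject H0.

n_eff = 8, pos = 3, neg = 5, p = 0.726562, fail to reject H0.


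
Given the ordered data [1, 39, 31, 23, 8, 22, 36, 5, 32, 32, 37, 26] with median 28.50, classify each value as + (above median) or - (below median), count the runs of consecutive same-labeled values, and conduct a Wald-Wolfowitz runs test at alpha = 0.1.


Step 1: Compute median = 28.50; label A = above, B = below.
Labels in order: BAABBBABAAAB  (n_A = 6, n_B = 6)
Step 2: Count runs R = 7.
Step 3: Under H0 (random ordering), E[R] = 2*n_A*n_B/(n_A+n_B) + 1 = 2*6*6/12 + 1 = 7.0000.
        Var[R] = 2*n_A*n_B*(2*n_A*n_B - n_A - n_B) / ((n_A+n_B)^2 * (n_A+n_B-1)) = 4320/1584 = 2.7273.
        SD[R] = 1.6514.
Step 4: R = E[R], so z = 0 with no continuity correction.
Step 5: Two-sided p-value via normal approximation = 2*(1 - Phi(|z|)) = 1.000000.
Step 6: alpha = 0.1. fail to reject H0.

R = 7, z = 0.0000, p = 1.000000, fail to reject H0.


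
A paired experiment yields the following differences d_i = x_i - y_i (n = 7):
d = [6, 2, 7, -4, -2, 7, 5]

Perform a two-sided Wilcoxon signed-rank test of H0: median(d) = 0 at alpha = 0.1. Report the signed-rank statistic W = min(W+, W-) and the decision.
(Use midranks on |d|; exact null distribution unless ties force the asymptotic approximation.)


Step 1: Drop any zero differences (none here) and take |d_i|.
|d| = [6, 2, 7, 4, 2, 7, 5]
Step 2: Midrank |d_i| (ties get averaged ranks).
ranks: |6|->5, |2|->1.5, |7|->6.5, |4|->3, |2|->1.5, |7|->6.5, |5|->4
Step 3: Attach original signs; sum ranks with positive sign and with negative sign.
W+ = 5 + 1.5 + 6.5 + 6.5 + 4 = 23.5
W- = 3 + 1.5 = 4.5
(Check: W+ + W- = 28 should equal n(n+1)/2 = 28.)
Step 4: Test statistic W = min(W+, W-) = 4.5.
Step 5: Ties in |d|, so use the tie-corrected normal approximation.
        E[W] = n(n+1)/4 = 7*8/4 = 14.
        Tie groups: |d|=2 (t=2), |d|=7 (t=2); sum(t^3 - t) = 12.
        Var[W] = n(n+1)(2n+1)/24 - sum(t^3-t)/48 = 840/24 - 12/48 = 34.75.
        z = (W - E[W]) / sqrt(Var[W]) = (4.5 - 14) / 5.8949 = -1.6116.
        Two-sided p = 2*Phi(z) = 0.107058.
Step 6: alpha = 0.1. fail to reject H0.

W+ = 23.5, W- = 4.5, W = min = 4.5, p = 0.107058, fail to reject H0.


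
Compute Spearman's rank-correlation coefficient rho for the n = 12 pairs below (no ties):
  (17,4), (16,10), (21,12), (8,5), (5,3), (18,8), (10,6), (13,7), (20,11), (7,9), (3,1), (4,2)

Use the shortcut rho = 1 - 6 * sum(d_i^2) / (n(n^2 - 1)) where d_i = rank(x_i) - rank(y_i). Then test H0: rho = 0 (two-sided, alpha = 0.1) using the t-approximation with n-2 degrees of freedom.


Step 1: Rank x and y separately (midranks; no ties here).
rank(x): 17->9, 16->8, 21->12, 8->5, 5->3, 18->10, 10->6, 13->7, 20->11, 7->4, 3->1, 4->2
rank(y): 4->4, 10->10, 12->12, 5->5, 3->3, 8->8, 6->6, 7->7, 11->11, 9->9, 1->1, 2->2
Step 2: d_i = R_x(i) - R_y(i); compute d_i^2.
  (9-4)^2=25, (8-10)^2=4, (12-12)^2=0, (5-5)^2=0, (3-3)^2=0, (10-8)^2=4, (6-6)^2=0, (7-7)^2=0, (11-11)^2=0, (4-9)^2=25, (1-1)^2=0, (2-2)^2=0
sum(d^2) = 58.
Step 3: rho = 1 - 6*58 / (12*(12^2 - 1)) = 1 - 348/1716 = 0.797203.
Step 4: Under H0, t = rho * sqrt((n-2)/(1-rho^2)) = 4.1758 ~ t(10).
Step 5: Two-sided p-value from the t-distribution with 10 df = 0.001900.
Step 6: alpha = 0.1. reject H0.

rho = 0.7972, p = 0.001900, reject H0 at alpha = 0.1.


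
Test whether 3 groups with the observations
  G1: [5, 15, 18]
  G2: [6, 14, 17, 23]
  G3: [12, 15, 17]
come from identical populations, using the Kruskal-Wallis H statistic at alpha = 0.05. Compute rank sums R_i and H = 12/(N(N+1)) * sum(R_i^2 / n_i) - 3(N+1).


Step 1: Combine all N = 10 observations and assign midranks.
sorted (value, group, rank): (5,G1,1), (6,G2,2), (12,G3,3), (14,G2,4), (15,G1,5.5), (15,G3,5.5), (17,G2,7.5), (17,G3,7.5), (18,G1,9), (23,G2,10)
Step 2: Sum ranks within each group.
R_1 = 15.5 (n_1 = 3)
R_2 = 23.5 (n_2 = 4)
R_3 = 16 (n_3 = 3)
Step 3: H = 12/(N(N+1)) * sum(R_i^2/n_i) - 3(N+1)
     = 12/(10*11) * (15.5^2/3 + 23.5^2/4 + 16^2/3) - 3*11
     = 0.109091 * 303.479 - 33
     = 0.106818.
Step 4: Ties present; correction factor C = 1 - 12/(10^3 - 10) = 0.987879. Corrected H = 0.106818 / 0.987879 = 0.108129.
Step 5: Under H0, H ~ chi^2(2); p-value = 0.947371.
Step 6: alpha = 0.05. fail to reject H0.

H = 0.1081, df = 2, p = 0.947371, fail to reject H0.


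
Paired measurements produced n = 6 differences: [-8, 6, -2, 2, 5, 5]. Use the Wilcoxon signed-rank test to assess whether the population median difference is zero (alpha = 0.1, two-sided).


Step 1: Drop any zero differences (none here) and take |d_i|.
|d| = [8, 6, 2, 2, 5, 5]
Step 2: Midrank |d_i| (ties get averaged ranks).
ranks: |8|->6, |6|->5, |2|->1.5, |2|->1.5, |5|->3.5, |5|->3.5
Step 3: Attach original signs; sum ranks with positive sign and with negative sign.
W+ = 5 + 1.5 + 3.5 + 3.5 = 13.5
W- = 6 + 1.5 = 7.5
(Check: W+ + W- = 21 should equal n(n+1)/2 = 21.)
Step 4: Test statistic W = min(W+, W-) = 7.5.
Step 5: Ties in |d|, so use the tie-corrected normal approximation.
        E[W] = n(n+1)/4 = 6*7/4 = 10.5.
        Tie groups: |d|=2 (t=2), |d|=5 (t=2); sum(t^3 - t) = 12.
        Var[W] = n(n+1)(2n+1)/24 - sum(t^3-t)/48 = 546/24 - 12/48 = 22.5.
        z = (W - E[W]) / sqrt(Var[W]) = (7.5 - 10.5) / 4.7434 = -0.6325.
        Two-sided p = 2*Phi(z) = 0.527089.
Step 6: alpha = 0.1. fail to reject H0.

W+ = 13.5, W- = 7.5, W = min = 7.5, p = 0.527089, fail to reject H0.


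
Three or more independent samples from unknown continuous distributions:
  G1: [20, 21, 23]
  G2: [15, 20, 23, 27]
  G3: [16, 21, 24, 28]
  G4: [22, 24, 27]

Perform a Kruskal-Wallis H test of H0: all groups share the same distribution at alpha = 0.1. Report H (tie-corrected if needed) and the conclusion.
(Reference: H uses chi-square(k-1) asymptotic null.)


Step 1: Combine all N = 14 observations and assign midranks.
sorted (value, group, rank): (15,G2,1), (16,G3,2), (20,G1,3.5), (20,G2,3.5), (21,G1,5.5), (21,G3,5.5), (22,G4,7), (23,G1,8.5), (23,G2,8.5), (24,G3,10.5), (24,G4,10.5), (27,G2,12.5), (27,G4,12.5), (28,G3,14)
Step 2: Sum ranks within each group.
R_1 = 17.5 (n_1 = 3)
R_2 = 25.5 (n_2 = 4)
R_3 = 32 (n_3 = 4)
R_4 = 30 (n_4 = 3)
Step 3: H = 12/(N(N+1)) * sum(R_i^2/n_i) - 3(N+1)
     = 12/(14*15) * (17.5^2/3 + 25.5^2/4 + 32^2/4 + 30^2/3) - 3*15
     = 0.057143 * 820.646 - 45
     = 1.894048.
Step 4: Ties present; correction factor C = 1 - 30/(14^3 - 14) = 0.989011. Corrected H = 1.894048 / 0.989011 = 1.915093.
Step 5: Under H0, H ~ chi^2(3); p-value = 0.590215.
Step 6: alpha = 0.1. fail to reject H0.

H = 1.9151, df = 3, p = 0.590215, fail to reject H0.


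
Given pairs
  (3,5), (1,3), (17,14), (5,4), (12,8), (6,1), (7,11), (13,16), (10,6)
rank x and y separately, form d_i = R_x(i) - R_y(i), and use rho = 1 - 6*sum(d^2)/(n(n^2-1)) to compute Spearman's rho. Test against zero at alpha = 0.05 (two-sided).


Step 1: Rank x and y separately (midranks; no ties here).
rank(x): 3->2, 1->1, 17->9, 5->3, 12->7, 6->4, 7->5, 13->8, 10->6
rank(y): 5->4, 3->2, 14->8, 4->3, 8->6, 1->1, 11->7, 16->9, 6->5
Step 2: d_i = R_x(i) - R_y(i); compute d_i^2.
  (2-4)^2=4, (1-2)^2=1, (9-8)^2=1, (3-3)^2=0, (7-6)^2=1, (4-1)^2=9, (5-7)^2=4, (8-9)^2=1, (6-5)^2=1
sum(d^2) = 22.
Step 3: rho = 1 - 6*22 / (9*(9^2 - 1)) = 1 - 132/720 = 0.816667.
Step 4: Under H0, t = rho * sqrt((n-2)/(1-rho^2)) = 3.7440 ~ t(7).
Step 5: Two-sided p-value from the t-distribution with 7 df = 0.007225.
Step 6: alpha = 0.05. reject H0.

rho = 0.8167, p = 0.007225, reject H0 at alpha = 0.05.


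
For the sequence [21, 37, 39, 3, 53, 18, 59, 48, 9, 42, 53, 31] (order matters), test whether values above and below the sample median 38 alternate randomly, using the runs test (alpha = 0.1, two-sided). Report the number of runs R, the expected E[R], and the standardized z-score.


Step 1: Compute median = 38; label A = above, B = below.
Labels in order: BBABABAABAAB  (n_A = 6, n_B = 6)
Step 2: Count runs R = 9.
Step 3: Under H0 (random ordering), E[R] = 2*n_A*n_B/(n_A+n_B) + 1 = 2*6*6/12 + 1 = 7.0000.
        Var[R] = 2*n_A*n_B*(2*n_A*n_B - n_A - n_B) / ((n_A+n_B)^2 * (n_A+n_B-1)) = 4320/1584 = 2.7273.
        SD[R] = 1.6514.
Step 4: Continuity-corrected z = (R - 0.5 - E[R]) / SD[R] = (9 - 0.5 - 7.0000) / 1.6514 = 0.9083.
Step 5: Two-sided p-value via normal approximation = 2*(1 - Phi(|z|)) = 0.363722.
Step 6: alpha = 0.1. fail to reject H0.

R = 9, z = 0.9083, p = 0.363722, fail to reject H0.


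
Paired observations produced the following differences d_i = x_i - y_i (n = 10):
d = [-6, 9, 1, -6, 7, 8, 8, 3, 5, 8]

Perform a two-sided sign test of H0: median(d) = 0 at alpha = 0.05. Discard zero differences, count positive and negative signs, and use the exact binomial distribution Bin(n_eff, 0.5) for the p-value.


Step 1: Discard zero differences. Original n = 10; n_eff = number of nonzero differences = 10.
Nonzero differences (with sign): -6, +9, +1, -6, +7, +8, +8, +3, +5, +8
Step 2: Count signs: positive = 8, negative = 2.
Step 3: Under H0: P(positive) = 0.5, so the number of positives S ~ Bin(10, 0.5).
Step 4: Two-sided exact p-value = sum of Bin(10,0.5) probabilities at or below the observed probability = 0.109375.
Step 5: alpha = 0.05. fail to reject H0.

n_eff = 10, pos = 8, neg = 2, p = 0.109375, fail to reject H0.


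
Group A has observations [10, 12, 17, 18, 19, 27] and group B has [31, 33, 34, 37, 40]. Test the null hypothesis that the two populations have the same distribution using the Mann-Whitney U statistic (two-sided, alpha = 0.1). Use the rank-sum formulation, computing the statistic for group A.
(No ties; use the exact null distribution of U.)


Step 1: Combine and sort all 11 observations; assign midranks.
sorted (value, group): (10,X), (12,X), (17,X), (18,X), (19,X), (27,X), (31,Y), (33,Y), (34,Y), (37,Y), (40,Y)
ranks: 10->1, 12->2, 17->3, 18->4, 19->5, 27->6, 31->7, 33->8, 34->9, 37->10, 40->11
Step 2: Rank sum for X: R1 = 1 + 2 + 3 + 4 + 5 + 6 = 21.
Step 3: U_X = R1 - n1(n1+1)/2 = 21 - 6*7/2 = 21 - 21 = 0.
       U_Y = n1*n2 - U_X = 30 - 0 = 30.
Step 4: No ties, so the exact null distribution of U (based on enumerating the C(11,6) = 462 equally likely rank assignments) gives the two-sided p-value.
Step 5: p-value = 0.004329; compare to alpha = 0.1. reject H0.

U_X = 0, p = 0.004329, reject H0 at alpha = 0.1.


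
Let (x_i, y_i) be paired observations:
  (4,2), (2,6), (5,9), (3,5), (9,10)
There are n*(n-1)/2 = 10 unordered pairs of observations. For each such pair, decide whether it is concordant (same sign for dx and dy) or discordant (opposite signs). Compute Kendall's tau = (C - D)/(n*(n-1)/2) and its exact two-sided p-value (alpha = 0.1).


Step 1: Enumerate the 10 unordered pairs (i,j) with i<j and classify each by sign(x_j-x_i) * sign(y_j-y_i).
  (1,2):dx=-2,dy=+4->D; (1,3):dx=+1,dy=+7->C; (1,4):dx=-1,dy=+3->D; (1,5):dx=+5,dy=+8->C
  (2,3):dx=+3,dy=+3->C; (2,4):dx=+1,dy=-1->D; (2,5):dx=+7,dy=+4->C; (3,4):dx=-2,dy=-4->C
  (3,5):dx=+4,dy=+1->C; (4,5):dx=+6,dy=+5->C
Step 2: C = 7, D = 3, total pairs = 10.
Step 3: tau = (C - D)/(n(n-1)/2) = (7 - 3)/10 = 0.400000.
Step 4: Exact two-sided p-value (enumerate n! = 120 permutations of y under H0): p = 0.483333.
Step 5: alpha = 0.1. fail to reject H0.

tau_b = 0.4000 (C=7, D=3), p = 0.483333, fail to reject H0.


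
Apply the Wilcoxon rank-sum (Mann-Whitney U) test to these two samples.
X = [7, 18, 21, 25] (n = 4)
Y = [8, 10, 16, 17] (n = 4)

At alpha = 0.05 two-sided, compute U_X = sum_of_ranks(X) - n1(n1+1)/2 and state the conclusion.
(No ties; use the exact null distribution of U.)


Step 1: Combine and sort all 8 observations; assign midranks.
sorted (value, group): (7,X), (8,Y), (10,Y), (16,Y), (17,Y), (18,X), (21,X), (25,X)
ranks: 7->1, 8->2, 10->3, 16->4, 17->5, 18->6, 21->7, 25->8
Step 2: Rank sum for X: R1 = 1 + 6 + 7 + 8 = 22.
Step 3: U_X = R1 - n1(n1+1)/2 = 22 - 4*5/2 = 22 - 10 = 12.
       U_Y = n1*n2 - U_X = 16 - 12 = 4.
Step 4: No ties, so the exact null distribution of U (based on enumerating the C(8,4) = 70 equally likely rank assignments) gives the two-sided p-value.
Step 5: p-value = 0.342857; compare to alpha = 0.05. fail to reject H0.

U_X = 12, p = 0.342857, fail to reject H0 at alpha = 0.05.


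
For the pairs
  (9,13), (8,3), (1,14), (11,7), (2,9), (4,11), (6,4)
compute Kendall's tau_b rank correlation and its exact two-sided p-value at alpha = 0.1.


Step 1: Enumerate the 21 unordered pairs (i,j) with i<j and classify each by sign(x_j-x_i) * sign(y_j-y_i).
  (1,2):dx=-1,dy=-10->C; (1,3):dx=-8,dy=+1->D; (1,4):dx=+2,dy=-6->D; (1,5):dx=-7,dy=-4->C
  (1,6):dx=-5,dy=-2->C; (1,7):dx=-3,dy=-9->C; (2,3):dx=-7,dy=+11->D; (2,4):dx=+3,dy=+4->C
  (2,5):dx=-6,dy=+6->D; (2,6):dx=-4,dy=+8->D; (2,7):dx=-2,dy=+1->D; (3,4):dx=+10,dy=-7->D
  (3,5):dx=+1,dy=-5->D; (3,6):dx=+3,dy=-3->D; (3,7):dx=+5,dy=-10->D; (4,5):dx=-9,dy=+2->D
  (4,6):dx=-7,dy=+4->D; (4,7):dx=-5,dy=-3->C; (5,6):dx=+2,dy=+2->C; (5,7):dx=+4,dy=-5->D
  (6,7):dx=+2,dy=-7->D
Step 2: C = 7, D = 14, total pairs = 21.
Step 3: tau = (C - D)/(n(n-1)/2) = (7 - 14)/21 = -0.333333.
Step 4: Exact two-sided p-value (enumerate n! = 5040 permutations of y under H0): p = 0.381349.
Step 5: alpha = 0.1. fail to reject H0.

tau_b = -0.3333 (C=7, D=14), p = 0.381349, fail to reject H0.


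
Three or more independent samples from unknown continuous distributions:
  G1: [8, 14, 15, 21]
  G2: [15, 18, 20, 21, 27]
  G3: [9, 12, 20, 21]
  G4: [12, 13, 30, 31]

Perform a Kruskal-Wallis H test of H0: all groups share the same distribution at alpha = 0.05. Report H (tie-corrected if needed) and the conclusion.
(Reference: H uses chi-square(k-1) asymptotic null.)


Step 1: Combine all N = 17 observations and assign midranks.
sorted (value, group, rank): (8,G1,1), (9,G3,2), (12,G3,3.5), (12,G4,3.5), (13,G4,5), (14,G1,6), (15,G1,7.5), (15,G2,7.5), (18,G2,9), (20,G2,10.5), (20,G3,10.5), (21,G1,13), (21,G2,13), (21,G3,13), (27,G2,15), (30,G4,16), (31,G4,17)
Step 2: Sum ranks within each group.
R_1 = 27.5 (n_1 = 4)
R_2 = 55 (n_2 = 5)
R_3 = 29 (n_3 = 4)
R_4 = 41.5 (n_4 = 4)
Step 3: H = 12/(N(N+1)) * sum(R_i^2/n_i) - 3(N+1)
     = 12/(17*18) * (27.5^2/4 + 55^2/5 + 29^2/4 + 41.5^2/4) - 3*18
     = 0.039216 * 1434.88 - 54
     = 2.269608.
Step 4: Ties present; correction factor C = 1 - 42/(17^3 - 17) = 0.991422. Corrected H = 2.269608 / 0.991422 = 2.289246.
Step 5: Under H0, H ~ chi^2(3); p-value = 0.514584.
Step 6: alpha = 0.05. fail to reject H0.

H = 2.2892, df = 3, p = 0.514584, fail to reject H0.


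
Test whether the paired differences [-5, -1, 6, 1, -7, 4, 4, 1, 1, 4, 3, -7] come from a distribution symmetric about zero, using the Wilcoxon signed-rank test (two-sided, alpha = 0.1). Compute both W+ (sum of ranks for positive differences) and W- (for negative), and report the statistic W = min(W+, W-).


Step 1: Drop any zero differences (none here) and take |d_i|.
|d| = [5, 1, 6, 1, 7, 4, 4, 1, 1, 4, 3, 7]
Step 2: Midrank |d_i| (ties get averaged ranks).
ranks: |5|->9, |1|->2.5, |6|->10, |1|->2.5, |7|->11.5, |4|->7, |4|->7, |1|->2.5, |1|->2.5, |4|->7, |3|->5, |7|->11.5
Step 3: Attach original signs; sum ranks with positive sign and with negative sign.
W+ = 10 + 2.5 + 7 + 7 + 2.5 + 2.5 + 7 + 5 = 43.5
W- = 9 + 2.5 + 11.5 + 11.5 = 34.5
(Check: W+ + W- = 78 should equal n(n+1)/2 = 78.)
Step 4: Test statistic W = min(W+, W-) = 34.5.
Step 5: Ties in |d|, so use the tie-corrected normal approximation.
        E[W] = n(n+1)/4 = 12*13/4 = 39.
        Tie groups: |d|=1 (t=4), |d|=4 (t=3), |d|=7 (t=2); sum(t^3 - t) = 90.
        Var[W] = n(n+1)(2n+1)/24 - sum(t^3-t)/48 = 3900/24 - 90/48 = 160.625.
        z = (W - E[W]) / sqrt(Var[W]) = (34.5 - 39) / 12.6738 = -0.3551.
        Two-sided p = 2*Phi(z) = 0.722542.
Step 6: alpha = 0.1. fail to reject H0.

W+ = 43.5, W- = 34.5, W = min = 34.5, p = 0.722542, fail to reject H0.
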